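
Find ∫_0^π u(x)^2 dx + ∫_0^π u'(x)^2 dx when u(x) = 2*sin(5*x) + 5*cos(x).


||u||_{H^1(0,π)}^2 = 77*π

u'(x) = -5*sin(x) + 10*cos(5*x).
Expand u² and (u')² and integrate term by term on (0, π), using: for integers n ≥ 1, ∫_0^π sin²(nx) dx = ∫_0^π cos²(nx) dx = π/2; for n ≠ n', ∫_0^π sin(nx)sin(n'x) dx = ∫_0^π cos(nx)cos(n'x) dx = 0; and by product-to-sum, ∫_0^π sin(nx)cos(n'x) dx = ½∫_0^π [sin((n+n')x) + sin((n−n')x)] dx, which is 0 when n+n' is even and 2n/(n²−n'²) when n+n' is odd (it need not vanish on (0, π)).
  u² squared terms: (2)²·∫sin(5x)² dx = 4·π/2 = 2*π;  (5)²·∫cos(x)² dx = 25·π/2 = 25*π/2.
  u² cross terms: 2·(2)·(5)·∫sin(5x)·cos(x) dx = 20·(0) = 0.
  So ∫_0^π u² dx = 2*π + 25*π/2 + 0 = 29*π/2.
  (u')² squared terms: (-5)²·∫sin(x)² dx = 25·π/2 = 25*π/2;  (10)²·∫cos(5x)² dx = 100·π/2 = 50*π.
  (u')² cross terms: 2·(-5)·(10)·∫sin(x)·cos(5x) dx = -100·(0) = 0.
  So ∫_0^π (u')² dx = 25*π/2 + 50*π + 0 = 125*π/2.
||u||_{H^1}^2 = (29*π/2) + (125*π/2) = 77*π.


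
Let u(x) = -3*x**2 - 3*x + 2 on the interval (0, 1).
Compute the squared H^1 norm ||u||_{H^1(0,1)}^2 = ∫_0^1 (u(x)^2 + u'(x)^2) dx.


||u||_{H^1}^2 = 423/10

The H^1 norm (squared) on an interval (0, L) is
  ||u||_{H^1}^2 = ∫_0^L u(x)^2 dx + ∫_0^L u'(x)^2 dx.
Compute u'(x) = -6*x - 3.
Then u(x)^2 = 9*x**4 + 18*x**3 - 3*x**2 - 12*x + 4 and u'(x)^2 = 36*x**2 + 36*x + 9.
Integrate each monomial from 0 to 1 using ∫_0^1 c·x^n dx = c·1^(n+1)/(n+1):
  ∫_0^1 u(x)^2 dx = ∫_0^1 (9*x^4 + 18*x^3 - 3*x^2 - 12*x + 4) dx. Term by term:
    ∫_0^1 9*x^4 dx = 9/5;  ∫_0^1 18*x^3 dx = 9/2;  ∫_0^1 -3*x^2 dx = -1;
    ∫_0^1 -12*x dx = -6;  ∫_0^1 4 dx = 4.
  Sum: 9/5 + 9/2 − 1 − 6 + 4 = 33/10.
  ∫_0^1 u'(x)^2 dx = ∫_0^1 (36*x^2 + 36*x + 9) dx. Term by term:
    ∫_0^1 36*x^2 dx = 12;  ∫_0^1 36*x dx = 18;  ∫_0^1 9 dx = 9.
  Sum: 12 + 18 + 9 = 39.
Adding: ||u||_{H^1}^2 = 33/10 + 39 = 423/10.


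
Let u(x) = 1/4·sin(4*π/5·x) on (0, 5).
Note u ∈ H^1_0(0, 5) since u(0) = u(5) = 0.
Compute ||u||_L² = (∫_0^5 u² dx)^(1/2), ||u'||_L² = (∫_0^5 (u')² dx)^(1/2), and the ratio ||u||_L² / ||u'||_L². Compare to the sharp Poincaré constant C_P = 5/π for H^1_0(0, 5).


||u||_L² / ||u'||_L² = 5/(4*π) < C_P = 5/π.

u(x) = 1/4·sin(4*π/5·x), so u'(x) = π*cos(4*π*x/5)/5.
Writing u(x) = A·sin(kπx/L) with A = 1/4 and k = 4, use ∫_0^L sin²(kπx/L) dx = L/2 and ∫_0^L cos²(kπx/L) dx = L/2.
u² = 1/16·sin²(4*π/5·x) and (u')² = π^2/25·cos²(4*π/5·x), and each of sin², cos² integrates to L/2 = 5/2 over (0, 5).
∫_0^5 u² dx = 5/32, so ||u||_L² = sqrt(10)/8.
∫_0^5 (u')² dx = π^2/10, so ||u'||_L² = sqrt(10)*π/10.
Ratio ||u||_L² / ||u'||_L² = 5/(4*π).
Sharp Poincaré constant on H^1_0(0, 5) is C_P = L/π = 5/π, achieved by sin(π/5·x).
This is the k = 4 harmonic; the ratio L/(kπ) is strictly less than C_P = L/π, consistent with the sharp inequality ||u||_L² ≤ C_P ||u'||_L².


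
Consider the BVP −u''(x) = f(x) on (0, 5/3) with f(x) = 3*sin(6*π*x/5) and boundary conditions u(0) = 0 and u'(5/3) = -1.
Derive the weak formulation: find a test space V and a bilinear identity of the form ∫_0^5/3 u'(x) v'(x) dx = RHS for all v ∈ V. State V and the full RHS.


V = {v ∈ H^1(0, 5/3) : v(0) = 0} (test functions vanish at x = 0 where u is specified); weak form: ∫_0^5/3 u'v' dx = ∫_0^5/3 (3*sin(6*π*x/5)) v dx − v(5/3) for all v ∈ V.

Multiply both sides by a test function v and integrate from 0 to 5/3:
  ∫_0^5/3 −u''(x) v(x) dx = ∫_0^5/3 f(x) v(x) dx.
Integrate the LHS by parts once:
  ∫_0^5/3 −u'' v dx = −[u'(x) v(x)]_0^5/3 + ∫_0^5/3 u'(x) v'(x) dx.
Thus ∫_0^5/3 u'(x) v'(x) dx = ∫_0^5/3 f(x) v(x) dx + [u'(x) v(x)]_0^5/3.
Choose V so that boundary terms are either known or forced to vanish.
Mixed BC: u(0) = 0 (Dirichlet) and u'(5/3) = -1 (Neumann). Define V = {v ∈ H^1(0, 5/3) : v(0) = 0}. Then [u' v]_0^5/3 = u'(5/3)·v(5/3) − u'(0)·0 = − v(5/3).
Weak formulation: find u (satisfying any essential BC) such that ∫_0^5/3 u'(x) v'(x) dx = ∫_0^5/3 f v dx − v(5/3) for all v ∈ V (Dirichlet at 0 absorbed into V; Neumann datum at x = 5/3 contributes the boundary term).
Substituting f(x) = 3*sin(6*π*x/5), the right-hand side is ∫_0^5/3 (3*sin(6*π*x/5)) v dx − v(5/3).


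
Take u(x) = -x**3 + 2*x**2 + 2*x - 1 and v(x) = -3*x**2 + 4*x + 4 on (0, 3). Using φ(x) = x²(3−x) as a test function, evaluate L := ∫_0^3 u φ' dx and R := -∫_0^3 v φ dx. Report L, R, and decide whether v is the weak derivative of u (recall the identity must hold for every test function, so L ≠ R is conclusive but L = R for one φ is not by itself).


LHS = 54/5, RHS = -27/10. No, v is not the weak derivative of u.

u(x) = -x**3 + 2*x**2 + 2*x - 1, classical derivative u'(x) = -3*x**2 + 4*x + 2.
φ(x) = x²(3−x), so φ'(x) = 3*x*(2 - x).
Note φ(0) = φ(3) = 0, so the boundary term u·φ vanishes.
LHS = ∫_0^3 u(x) φ'(x) dx = ∫_0^3 (3*x^5 - 12*x^4 + 6*x^3 + 15*x^2 - 6*x) dx. Term by term:
  ∫_0^3 3*x^5 dx = 729/2;  ∫_0^3 -12*x^4 dx = -2916/5;  ∫_0^3 6*x^3 dx = 243/2;
  ∫_0^3 15*x^2 dx = 135;  ∫_0^3 -6*x dx = -27.
Sum: 729/2 − 2916/5 + 243/2 + 135 − 27 = 54/5.
So LHS = 54/5.
∫_0^3 v(x) φ(x) dx = ∫_0^3 (3*x^5 - 13*x^4 + 8*x^3 + 12*x^2) dx. Term by term:
  ∫_0^3 3*x^5 dx = 729/2;  ∫_0^3 -13*x^4 dx = -3159/5;  ∫_0^3 8*x^3 dx = 162;
  ∫_0^3 12*x^2 dx = 108.
Sum: 729/2 − 3159/5 + 162 + 108 = 27/10.
So RHS = -∫_0^3 v(x) φ(x) dx = -27/10.
LHS − RHS = 27/2 ≠ 0, so the identity fails.
(For a valid weak derivative the identity must hold for EVERY test function, in particular this one. The failure shows v is NOT the weak derivative of u.)
Correct weak derivative would be u'(x) = -3*x**2 + 4*x + 2.


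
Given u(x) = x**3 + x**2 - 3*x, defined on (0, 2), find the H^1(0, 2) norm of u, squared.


||u||_{H^1}^2 = 2446/35

The H^1 norm (squared) on an interval (0, L) is
  ||u||_{H^1}^2 = ∫_0^L u(x)^2 dx + ∫_0^L u'(x)^2 dx.
Compute u'(x) = 3*x**2 + 2*x - 3.
Then u(x)^2 = x**6 + 2*x**5 - 5*x**4 - 6*x**3 + 9*x**2 and u'(x)^2 = 9*x**4 + 12*x**3 - 14*x**2 - 12*x + 9.
Integrate each monomial from 0 to 2 using ∫_0^2 c·x^n dx = c·2^(n+1)/(n+1):
  ∫_0^2 u(x)^2 dx = ∫_0^2 (x^6 + 2*x^5 - 5*x^4 - 6*x^3 + 9*x^2) dx. Term by term:
    ∫_0^2 x^6 dx = 128/7;  ∫_0^2 2*x^5 dx = 64/3;  ∫_0^2 -5*x^4 dx = -32;
    ∫_0^2 -6*x^3 dx = -24;  ∫_0^2 9*x^2 dx = 24.
  Sum: 128/7 + 64/3 − 32 − 24 + 24 = 160/21.
  ∫_0^2 u'(x)^2 dx = ∫_0^2 (9*x^4 + 12*x^3 - 14*x^2 - 12*x + 9) dx. Term by term:
    ∫_0^2 9*x^4 dx = 288/5;  ∫_0^2 12*x^3 dx = 48;  ∫_0^2 -14*x^2 dx = -112/3;
    ∫_0^2 -12*x dx = -24;  ∫_0^2 9 dx = 18.
  Sum: 288/5 + 48 − 112/3 − 24 + 18 = 934/15.
Adding: ||u||_{H^1}^2 = 160/21 + 934/15 = 2446/35.


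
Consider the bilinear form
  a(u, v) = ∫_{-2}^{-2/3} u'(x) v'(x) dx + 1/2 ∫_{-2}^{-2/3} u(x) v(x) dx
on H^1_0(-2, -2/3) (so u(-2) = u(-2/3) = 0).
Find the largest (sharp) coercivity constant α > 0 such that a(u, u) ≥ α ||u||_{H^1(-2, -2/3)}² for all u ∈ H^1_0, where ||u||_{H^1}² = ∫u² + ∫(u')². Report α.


α = (8 + 9*π^2)/(16 + 9*π^2)

Coercivity of a(·,·) on H^1_0(-2, -2/3) means a(u, u) ≥ α ||u||_{H^1}² for every u ∈ H^1_0.
The interval has length L = 4/3, and Poincaré/coercivity depend only on L. Here a(u, u) = ∫(u')² + (1/2)·∫u².
Here 0 < c = 1/2 < 1. The condition a(u,u) ≥ α||u||_{H^1}² reads (1−α)∫(u')² ≥ (α−c)∫u². Any admissible α is ≤ 1 (rapidly oscillating u have ∫u²/∫(u')² → 0), and α = 1 would force 0 ≥ (1−c)∫u², impossible since c < 1; so 1−α > 0. By the sharp Poincaré inequality on H^1_0 of an interval of length L, ∫(u')² ≥ (π/L)²∫u² with equality for the first sine mode sin(π(x−x₀)/L) (x₀ the left endpoint), so the inequality holds for all u iff (1−α)(π/L)² ≥ α − c, i.e. α ≤ ((π/L)² + c)/((π/L)² + 1) = (1 + c(L/π)²)/(1 + (L/π)²). With (π/L)² = 9*π^2/16 and c = 1/2, the largest admissible constant is α = ((π/L)² + c)/((π/L)² + 1).
Simplifying, α = (8 + 9*π^2)/(16 + 9*π^2).


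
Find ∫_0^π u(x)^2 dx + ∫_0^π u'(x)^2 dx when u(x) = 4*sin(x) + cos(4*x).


||u||_{H^1(0,π)}^2 = -272/15 + 49*π/2

u'(x) = -4*sin(4*x) + 4*cos(x).
Expand u² and (u')² and integrate term by term on (0, π), using: for integers n ≥ 1, ∫_0^π sin²(nx) dx = ∫_0^π cos²(nx) dx = π/2; for n ≠ n', ∫_0^π sin(nx)sin(n'x) dx = ∫_0^π cos(nx)cos(n'x) dx = 0; and by product-to-sum, ∫_0^π sin(nx)cos(n'x) dx = ½∫_0^π [sin((n+n')x) + sin((n−n')x)] dx, which is 0 when n+n' is even and 2n/(n²−n'²) when n+n' is odd (it need not vanish on (0, π)).
  u² squared terms: (4)²·∫sin(x)² dx = 16·π/2 = 8*π;  (1)²·∫cos(4x)² dx = 1·π/2 = π/2.
  u² cross terms: 2·(4)·(1)·∫sin(x)·cos(4x) dx = 8·(-2/15) = -16/15.
  So ∫_0^π u² dx = 8*π + π/2 − 16/15 = -16/15 + 17*π/2.
  (u')² squared terms: (-4)²·∫sin(4x)² dx = 16·π/2 = 8*π;  (4)²·∫cos(x)² dx = 16·π/2 = 8*π.
  (u')² cross terms: 2·(-4)·(4)·∫sin(4x)·cos(x) dx = -32·(8/15) = -256/15.
  So ∫_0^π (u')² dx = 8*π + 8*π − 256/15 = -256/15 + 16*π.
||u||_{H^1}^2 = (-16/15 + 17*π/2) + (-256/15 + 16*π) = -272/15 + 49*π/2.


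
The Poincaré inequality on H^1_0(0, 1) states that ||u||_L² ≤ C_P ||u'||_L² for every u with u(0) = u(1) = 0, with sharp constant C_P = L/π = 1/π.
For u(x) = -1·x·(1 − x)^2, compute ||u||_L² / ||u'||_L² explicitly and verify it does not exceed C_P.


||u||_L² / ||u'||_L² = sqrt(14)/14 < C_P = 1/π.

u(x) = -1·x·(1 − x)^2, so u'(x) = (1 - 3*x)*(x - 1).
u(x) = -1·x·(1 − x)^2 vanishes at x = 0 and x = 1, so u ∈ H^1_0(0, 1). Differentiate via the product rule and integrate the resulting polynomials term by term.
  ∫_0^1 u² dx = ∫_0^1 (x^6 - 4*x^5 + 6*x^4 - 4*x^3 + x^2) dx. Term by term:
    ∫_0^1 x^6 dx = 1/7;  ∫_0^1 -4*x^5 dx = -2/3;  ∫_0^1 6*x^4 dx = 6/5;
    ∫_0^1 -4*x^3 dx = -1;  ∫_0^1 x^2 dx = 1/3.
  Sum: 1/7 − 2/3 + 6/5 − 1 + 1/3 = 1/105.
  ∫_0^1 (u')² dx = ∫_0^1 (9*x^4 - 24*x^3 + 22*x^2 - 8*x + 1) dx. Term by term:
    ∫_0^1 9*x^4 dx = 9/5;  ∫_0^1 -24*x^3 dx = -6;  ∫_0^1 22*x^2 dx = 22/3;
    ∫_0^1 -8*x dx = -4;  ∫_0^1 1 dx = 1.
  Sum: 9/5 − 6 + 22/3 − 4 + 1 = 2/15.
∫_0^1 u² dx = 1/105, so ||u||_L² = sqrt(105)/105.
∫_0^1 (u')² dx = 2/15, so ||u'||_L² = sqrt(30)/15.
Ratio ||u||_L² / ||u'||_L² = sqrt(14)/14.
Sharp Poincaré constant on H^1_0(0, 1) is C_P = L/π = 1/π, achieved by sin(π·x).
A polynomial bump cannot attain the sharp Poincaré constant (only the first sine eigenfunction does), so the ratio is strictly less than C_P, consistent with ||u||_L² ≤ C_P ||u'||_L².


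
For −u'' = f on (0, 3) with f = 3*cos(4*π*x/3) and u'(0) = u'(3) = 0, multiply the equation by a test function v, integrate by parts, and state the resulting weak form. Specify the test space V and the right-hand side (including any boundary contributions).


V = H^1(0, 3) (no boundary constraint on v; u is determined up to an additive constant); weak form: ∫_0^3 u'v' dx = ∫_0^3 (3*cos(4*π*x/3)) v dx for all v ∈ V.

Multiply both sides by a test function v and integrate from 0 to 3:
  ∫_0^3 −u''(x) v(x) dx = ∫_0^3 f(x) v(x) dx.
Integrate the LHS by parts once:
  ∫_0^3 −u'' v dx = −[u'(x) v(x)]_0^3 + ∫_0^3 u'(x) v'(x) dx.
Thus ∫_0^3 u'(x) v'(x) dx = ∫_0^3 f(x) v(x) dx + [u'(x) v(x)]_0^3.
Choose V so that boundary terms are either known or forced to vanish.
u has homogeneous Neumann: u'(0) = u'(3) = 0. So [u' v]_0^3 = 0·v(3) − 0·v(0) = 0 for any v; take V = H^1(0, 3).
Weak formulation: find u (satisfying any essential BC) such that ∫_0^3 u'(x) v'(x) dx = ∫_0^3 f v dx for all v ∈ V (homogeneous Neumann, so boundary terms vanish).
Substituting f(x) = 3*cos(4*π*x/3), the right-hand side is ∫_0^3 (3*cos(4*π*x/3)) v dx.
Compatibility check (pure Neumann): taking v ≡ 1 ∈ V gives 0 = ∫_0^3 f dx + (0) − (0), i.e. ∫_0^3 f dx must equal u'(0) − u'(3) = 0. Indeed ∫_0^3 (3*cos(4*π*x/3)) dx = 0, so the data are compatible. The solution is then unique only up to an additive constant (fix it e.g. by requiring ∫_0^3 u dx = 0).


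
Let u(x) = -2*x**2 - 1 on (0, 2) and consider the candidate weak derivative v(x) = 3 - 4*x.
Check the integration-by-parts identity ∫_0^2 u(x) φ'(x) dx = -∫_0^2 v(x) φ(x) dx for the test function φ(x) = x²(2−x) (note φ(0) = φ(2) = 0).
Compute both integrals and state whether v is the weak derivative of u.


LHS = 32/5, RHS = 12/5. No, v is not the weak derivative of u.

u(x) = -2*x**2 - 1, classical derivative u'(x) = -4*x.
φ(x) = x²(2−x), so φ'(x) = x*(4 - 3*x).
Note φ(0) = φ(2) = 0, so the boundary term u·φ vanishes.
LHS = ∫_0^2 u(x) φ'(x) dx = ∫_0^2 (6*x^4 - 8*x^3 + 3*x^2 - 4*x) dx. Term by term:
  ∫_0^2 6*x^4 dx = 192/5;  ∫_0^2 -8*x^3 dx = -32;  ∫_0^2 3*x^2 dx = 8;
  ∫_0^2 -4*x dx = -8.
Sum: 192/5 − 32 + 8 − 8 = 32/5.
So LHS = 32/5.
∫_0^2 v(x) φ(x) dx = ∫_0^2 (4*x^4 - 11*x^3 + 6*x^2) dx. Term by term:
  ∫_0^2 4*x^4 dx = 128/5;  ∫_0^2 -11*x^3 dx = -44;  ∫_0^2 6*x^2 dx = 16.
Sum: 128/5 − 44 + 16 = -12/5.
So RHS = -∫_0^2 v(x) φ(x) dx = 12/5.
LHS − RHS = 4 ≠ 0, so the identity fails.
(For a valid weak derivative the identity must hold for EVERY test function, in particular this one. The failure shows v is NOT the weak derivative of u.)
Correct weak derivative would be u'(x) = -4*x.


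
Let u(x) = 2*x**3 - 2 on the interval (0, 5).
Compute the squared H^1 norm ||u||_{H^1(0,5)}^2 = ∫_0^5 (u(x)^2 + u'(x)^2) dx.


||u||_{H^1}^2 = 461390/7

The H^1 norm (squared) on an interval (0, L) is
  ||u||_{H^1}^2 = ∫_0^L u(x)^2 dx + ∫_0^L u'(x)^2 dx.
Compute u'(x) = 6*x**2.
Then u(x)^2 = 4*x**6 - 8*x**3 + 4 and u'(x)^2 = 36*x**4.
Integrate each monomial from 0 to 5 using ∫_0^5 c·x^n dx = c·5^(n+1)/(n+1):
  ∫_0^5 u(x)^2 dx = ∫_0^5 (4*x^6 - 8*x^3 + 4) dx. Term by term:
    ∫_0^5 4*x^6 dx = 312500/7;  ∫_0^5 -8*x^3 dx = -1250;  ∫_0^5 4 dx = 20.
  Sum: 312500/7 − 1250 + 20 = 303890/7.
  ∫_0^5 u'(x)^2 dx = ∫_0^5 (36*x^4) dx. Term by term:
    ∫_0^5 36*x^4 dx = 22500.
Adding: ||u||_{H^1}^2 = 303890/7 + 22500 = 461390/7.


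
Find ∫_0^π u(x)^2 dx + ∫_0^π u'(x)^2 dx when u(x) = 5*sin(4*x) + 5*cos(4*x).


||u||_{H^1(0,π)}^2 = 425*π

u'(x) = -20*sin(4*x) + 20*cos(4*x).
Expand u² and (u')² and integrate term by term on (0, π), using: for integers n ≥ 1, ∫_0^π sin²(nx) dx = ∫_0^π cos²(nx) dx = π/2; for n ≠ n', ∫_0^π sin(nx)sin(n'x) dx = ∫_0^π cos(nx)cos(n'x) dx = 0; and by product-to-sum, ∫_0^π sin(nx)cos(n'x) dx = ½∫_0^π [sin((n+n')x) + sin((n−n')x)] dx, which is 0 when n+n' is even and 2n/(n²−n'²) when n+n' is odd (it need not vanish on (0, π)).
  u² squared terms: (5)²·∫cos(4x)² dx = 25·π/2 = 25*π/2;  (5)²·∫sin(4x)² dx = 25·π/2 = 25*π/2.
  u² cross terms: 2·(5)·(5)·∫cos(4x)·sin(4x) dx = 50·(0) = 0.
  So ∫_0^π u² dx = 25*π/2 + 25*π/2 + 0 = 25*π.
  (u')² squared terms: (-20)²·∫sin(4x)² dx = 400·π/2 = 200*π;  (20)²·∫cos(4x)² dx = 400·π/2 = 200*π.
  (u')² cross terms: 2·(-20)·(20)·∫sin(4x)·cos(4x) dx = -800·(0) = 0.
  So ∫_0^π (u')² dx = 200*π + 200*π + 0 = 400*π.
||u||_{H^1}^2 = (25*π) + (400*π) = 425*π.


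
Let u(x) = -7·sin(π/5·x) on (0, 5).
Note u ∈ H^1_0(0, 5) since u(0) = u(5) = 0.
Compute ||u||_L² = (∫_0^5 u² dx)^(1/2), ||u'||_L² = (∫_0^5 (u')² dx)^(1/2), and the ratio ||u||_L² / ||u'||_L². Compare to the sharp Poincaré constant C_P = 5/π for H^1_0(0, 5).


||u||_L² / ||u'||_L² = 5/π = C_P.

u(x) = -7·sin(π/5·x), so u'(x) = -7*π*cos(π*x/5)/5.
Writing u(x) = A·sin(kπx/L) with A = -7 and k = 1, use ∫_0^L sin²(kπx/L) dx = L/2 and ∫_0^L cos²(kπx/L) dx = L/2.
u² = 49·sin²(π/5·x) and (u')² = 49*π^2/25·cos²(π/5·x), and each of sin², cos² integrates to L/2 = 5/2 over (0, 5).
∫_0^5 u² dx = 245/2, so ||u||_L² = 7*sqrt(10)/2.
∫_0^5 (u')² dx = 49*π^2/10, so ||u'||_L² = 7*sqrt(10)*π/10.
Ratio ||u||_L² / ||u'||_L² = 5/π.
Sharp Poincaré constant on H^1_0(0, 5) is C_P = L/π = 5/π, achieved by sin(π/5·x).
This is the k = 1 eigenfunction (up to amplitude), so the ratio equals the sharp Poincaré constant exactly.


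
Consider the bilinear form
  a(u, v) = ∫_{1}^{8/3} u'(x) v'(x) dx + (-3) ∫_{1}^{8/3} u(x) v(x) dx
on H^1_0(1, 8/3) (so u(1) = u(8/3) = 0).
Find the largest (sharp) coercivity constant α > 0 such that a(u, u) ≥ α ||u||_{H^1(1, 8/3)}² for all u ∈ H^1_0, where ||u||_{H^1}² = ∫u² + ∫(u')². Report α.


α = 3*(-25 + 3*π^2)/(25 + 9*π^2)

Coercivity of a(·,·) on H^1_0(1, 8/3) means a(u, u) ≥ α ||u||_{H^1}² for every u ∈ H^1_0.
The interval has length L = 5/3, and Poincaré/coercivity depend only on L. Here a(u, u) = ∫(u')² + (-3)·∫u².
Here c = -3 < 0 with |c| < (π/L)² = 9*π^2/25, so coercivity still holds. The condition a(u,u) ≥ α||u||_{H^1}² reads (1−α)∫(u')² ≥ (α−c)∫u². Any admissible α is ≤ 1 (rapidly oscillating u have ∫u²/∫(u')² → 0), and α = 1 would force 0 ≥ (1−c)∫u², impossible since c < 1; so 1−α > 0. By the sharp Poincaré inequality on H^1_0 of an interval of length L, ∫(u')² ≥ (π/L)²∫u² with equality for the first sine mode sin(π(x−x₀)/L) (x₀ the left endpoint), so the inequality holds for all u iff (1−α)(π/L)² ≥ α − c, i.e. α ≤ ((π/L)² + c)/((π/L)² + 1) = (1 + c(L/π)²)/(1 + (L/π)²). (Direct route, valid since c ≤ 0: Poincaré gives c∫u² ≥ c(L/π)²∫(u')², so a(u,u) ≥ (1 + c(L/π)²)∫(u')², while ||u||_{H^1}² ≤ (1 + (L/π)²)∫(u')²; dividing yields the same α.) With (π/L)² = 9*π^2/25 and c = -3, the largest admissible constant is α = ((π/L)² + c)/((π/L)² + 1).
Simplifying, α = 3*(-25 + 3*π^2)/(25 + 9*π^2).


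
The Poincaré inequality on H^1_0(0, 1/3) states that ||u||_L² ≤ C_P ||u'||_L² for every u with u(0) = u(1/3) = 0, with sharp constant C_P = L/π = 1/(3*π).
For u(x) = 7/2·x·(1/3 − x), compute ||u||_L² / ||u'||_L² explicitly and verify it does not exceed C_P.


||u||_L² / ||u'||_L² = sqrt(10)/30 < C_P = 1/(3*π).

u(x) = 7/2·x·(1/3 − x), so u'(x) = 7/6 - 7*x.
u(x) = 7/2·x·(1/3 − x) vanishes at x = 0 and x = 1/3, so u ∈ H^1_0(0, 1/3). Differentiate via the product rule and integrate the resulting polynomials term by term.
  ∫_0^1/3 u² dx = ∫_0^1/3 (49*x^4/4 - 49*x^3/6 + 49*x^2/36) dx. Term by term:
    ∫_0^1/3 49*x^4/4 dx = 49/4860;  ∫_0^1/3 -49*x^3/6 dx = -49/1944;  ∫_0^1/3 49*x^2/36 dx = 49/2916.
  Sum: 49/4860 − 49/1944 + 49/2916 = 49/29160.
  ∫_0^1/3 (u')² dx = ∫_0^1/3 (49*x^2 - 49*x/3 + 49/36) dx. Term by term:
    ∫_0^1/3 49*x^2 dx = 49/81;  ∫_0^1/3 -49*x/3 dx = -49/54;  ∫_0^1/3 49/36 dx = 49/108.
  Sum: 49/81 − 49/54 + 49/108 = 49/324.
∫_0^1/3 u² dx = 49/29160, so ||u||_L² = 7*sqrt(10)/540.
∫_0^1/3 (u')² dx = 49/324, so ||u'||_L² = 7/18.
Ratio ||u||_L² / ||u'||_L² = sqrt(10)/30.
Sharp Poincaré constant on H^1_0(0, 1/3) is C_P = L/π = 1/(3*π), achieved by sin(3*π·x).
A polynomial bump cannot attain the sharp Poincaré constant (only the first sine eigenfunction does), so the ratio is strictly less than C_P, consistent with ||u||_L² ≤ C_P ||u'||_L².


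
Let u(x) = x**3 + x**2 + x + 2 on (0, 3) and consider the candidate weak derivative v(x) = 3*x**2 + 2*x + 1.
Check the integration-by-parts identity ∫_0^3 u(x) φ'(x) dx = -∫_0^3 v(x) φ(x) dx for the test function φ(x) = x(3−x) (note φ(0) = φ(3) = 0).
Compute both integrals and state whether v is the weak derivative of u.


LHS = -1089/20, RHS = -1089/20. Yes, v = u' weakly.

u(x) = x**3 + x**2 + x + 2, classical derivative u'(x) = 3*x**2 + 2*x + 1.
φ(x) = x(3−x), so φ'(x) = 3 - 2*x.
Note φ(0) = φ(3) = 0, so the boundary term u·φ vanishes.
LHS = ∫_0^3 u(x) φ'(x) dx = ∫_0^3 (-2*x^4 + x^3 + x^2 - x + 6) dx. Term by term:
  ∫_0^3 -2*x^4 dx = -486/5;  ∫_0^3 x^3 dx = 81/4;  ∫_0^3 x^2 dx = 9;
  ∫_0^3 -x dx = -9/2;  ∫_0^3 6 dx = 18.
Sum: -486/5 + 81/4 + 9 − 9/2 + 18 = -1089/20.
So LHS = -1089/20.
∫_0^3 v(x) φ(x) dx = ∫_0^3 (-3*x^4 + 7*x^3 + 5*x^2 + 3*x) dx. Term by term:
  ∫_0^3 -3*x^4 dx = -729/5;  ∫_0^3 7*x^3 dx = 567/4;  ∫_0^3 5*x^2 dx = 45;
  ∫_0^3 3*x dx = 27/2.
Sum: -729/5 + 567/4 + 45 + 27/2 = 1089/20.
So RHS = -∫_0^3 v(x) φ(x) dx = -1089/20.
LHS = RHS, so the identity holds for this test φ.
Moreover u is smooth here and v(x) = u'(x) = 3*x**2 + 2*x + 1 pointwise, so the identity holds for every test function. Hence v is the weak derivative of u.


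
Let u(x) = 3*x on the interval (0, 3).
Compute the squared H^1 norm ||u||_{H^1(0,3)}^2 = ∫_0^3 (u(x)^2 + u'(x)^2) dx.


||u||_{H^1}^2 = 108

The H^1 norm (squared) on an interval (0, L) is
  ||u||_{H^1}^2 = ∫_0^L u(x)^2 dx + ∫_0^L u'(x)^2 dx.
Compute u'(x) = 3.
Then u(x)^2 = 9*x**2 and u'(x)^2 = 9.
Integrate each monomial from 0 to 3 using ∫_0^3 c·x^n dx = c·3^(n+1)/(n+1):
  ∫_0^3 u(x)^2 dx = ∫_0^3 (9*x^2) dx. Term by term:
    ∫_0^3 9*x^2 dx = 81.
  ∫_0^3 u'(x)^2 dx = ∫_0^3 (9) dx. Term by term:
    ∫_0^3 9 dx = 27.
Adding: ||u||_{H^1}^2 = 81 + 27 = 108.


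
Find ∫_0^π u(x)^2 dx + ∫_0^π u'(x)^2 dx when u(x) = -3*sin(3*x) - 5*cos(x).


||u||_{H^1(0,π)}^2 = 70*π

u'(x) = 5*sin(x) - 9*cos(3*x).
Expand u² and (u')² and integrate term by term on (0, π), using: for integers n ≥ 1, ∫_0^π sin²(nx) dx = ∫_0^π cos²(nx) dx = π/2; for n ≠ n', ∫_0^π sin(nx)sin(n'x) dx = ∫_0^π cos(nx)cos(n'x) dx = 0; and by product-to-sum, ∫_0^π sin(nx)cos(n'x) dx = ½∫_0^π [sin((n+n')x) + sin((n−n')x)] dx, which is 0 when n+n' is even and 2n/(n²−n'²) when n+n' is odd (it need not vanish on (0, π)).
  u² squared terms: (-5)²·∫cos(x)² dx = 25·π/2 = 25*π/2;  (-3)²·∫sin(3x)² dx = 9·π/2 = 9*π/2.
  u² cross terms: 2·(-5)·(-3)·∫cos(x)·sin(3x) dx = 30·(0) = 0.
  So ∫_0^π u² dx = 25*π/2 + 9*π/2 + 0 = 17*π.
  (u')² squared terms: (-9)²·∫cos(3x)² dx = 81·π/2 = 81*π/2;  (5)²·∫sin(x)² dx = 25·π/2 = 25*π/2.
  (u')² cross terms: 2·(-9)·(5)·∫cos(3x)·sin(x) dx = -90·(0) = 0.
  So ∫_0^π (u')² dx = 81*π/2 + 25*π/2 + 0 = 53*π.
||u||_{H^1}^2 = (17*π) + (53*π) = 70*π.


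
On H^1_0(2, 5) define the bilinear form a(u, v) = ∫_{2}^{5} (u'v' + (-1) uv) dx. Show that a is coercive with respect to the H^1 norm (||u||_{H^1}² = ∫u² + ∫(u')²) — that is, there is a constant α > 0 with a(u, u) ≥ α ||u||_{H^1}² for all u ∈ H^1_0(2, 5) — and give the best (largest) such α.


α = (-9 + π^2)/(9 + π^2)

Coercivity of a(·,·) on H^1_0(2, 5) means a(u, u) ≥ α ||u||_{H^1}² for every u ∈ H^1_0.
The interval has length L = 3, and Poincaré/coercivity depend only on L. Here a(u, u) = ∫(u')² + (-1)·∫u².
Here c = -1 < 0 with |c| < (π/L)² = π^2/9, so coercivity still holds. The condition a(u,u) ≥ α||u||_{H^1}² reads (1−α)∫(u')² ≥ (α−c)∫u². Any admissible α is ≤ 1 (rapidly oscillating u have ∫u²/∫(u')² → 0), and α = 1 would force 0 ≥ (1−c)∫u², impossible since c < 1; so 1−α > 0. By the sharp Poincaré inequality on H^1_0 of an interval of length L, ∫(u')² ≥ (π/L)²∫u² with equality for the first sine mode sin(π(x−x₀)/L) (x₀ the left endpoint), so the inequality holds for all u iff (1−α)(π/L)² ≥ α − c, i.e. α ≤ ((π/L)² + c)/((π/L)² + 1) = (1 + c(L/π)²)/(1 + (L/π)²). (Direct route, valid since c ≤ 0: Poincaré gives c∫u² ≥ c(L/π)²∫(u')², so a(u,u) ≥ (1 + c(L/π)²)∫(u')², while ||u||_{H^1}² ≤ (1 + (L/π)²)∫(u')²; dividing yields the same α.) With (π/L)² = π^2/9 and c = -1, the largest admissible constant is α = ((π/L)² + c)/((π/L)² + 1).
Simplifying, α = (-9 + π^2)/(9 + π^2).


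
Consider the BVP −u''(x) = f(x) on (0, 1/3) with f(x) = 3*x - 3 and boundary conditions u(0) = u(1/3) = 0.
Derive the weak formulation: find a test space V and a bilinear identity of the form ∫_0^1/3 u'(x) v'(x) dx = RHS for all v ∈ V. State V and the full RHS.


V = H^1_0(0, 1/3) (so v(0) = v(1/3) = 0); weak form: ∫_0^1/3 u'v' dx = ∫_0^1/3 (3*x - 3) v dx for all v ∈ V.

Multiply both sides by a test function v and integrate from 0 to 1/3:
  ∫_0^1/3 −u''(x) v(x) dx = ∫_0^1/3 f(x) v(x) dx.
Integrate the LHS by parts once:
  ∫_0^1/3 −u'' v dx = −[u'(x) v(x)]_0^1/3 + ∫_0^1/3 u'(x) v'(x) dx.
Thus ∫_0^1/3 u'(x) v'(x) dx = ∫_0^1/3 f(x) v(x) dx + [u'(x) v(x)]_0^1/3.
Choose V so that boundary terms are either known or forced to vanish.
u is Dirichlet: u(0) = u(1/3) = 0. Let V = H^1_0(0, 1/3); then v(0) = v(1/3) = 0, and [u' v]_0^1/3 = 0.
Weak formulation: find u (satisfying any essential BC) such that ∫_0^1/3 u'(x) v'(x) dx = ∫_0^1/3 f v dx for all v ∈ V.
Substituting f(x) = 3*x - 3, the right-hand side is ∫_0^1/3 (3*x - 3) v dx.


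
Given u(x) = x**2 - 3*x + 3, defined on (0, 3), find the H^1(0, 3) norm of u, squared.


||u||_{H^1}^2 = 171/10

The H^1 norm (squared) on an interval (0, L) is
  ||u||_{H^1}^2 = ∫_0^L u(x)^2 dx + ∫_0^L u'(x)^2 dx.
Compute u'(x) = 2*x - 3.
Then u(x)^2 = x**4 - 6*x**3 + 15*x**2 - 18*x + 9 and u'(x)^2 = 4*x**2 - 12*x + 9.
Integrate each monomial from 0 to 3 using ∫_0^3 c·x^n dx = c·3^(n+1)/(n+1):
  ∫_0^3 u(x)^2 dx = ∫_0^3 (x^4 - 6*x^3 + 15*x^2 - 18*x + 9) dx. Term by term:
    ∫_0^3 x^4 dx = 243/5;  ∫_0^3 -6*x^3 dx = -243/2;  ∫_0^3 15*x^2 dx = 135;
    ∫_0^3 -18*x dx = -81;  ∫_0^3 9 dx = 27.
  Sum: 243/5 − 243/2 + 135 − 81 + 27 = 81/10.
  ∫_0^3 u'(x)^2 dx = ∫_0^3 (4*x^2 - 12*x + 9) dx. Term by term:
    ∫_0^3 4*x^2 dx = 36;  ∫_0^3 -12*x dx = -54;  ∫_0^3 9 dx = 27.
  Sum: 36 − 54 + 27 = 9.
Adding: ||u||_{H^1}^2 = 81/10 + 9 = 171/10.


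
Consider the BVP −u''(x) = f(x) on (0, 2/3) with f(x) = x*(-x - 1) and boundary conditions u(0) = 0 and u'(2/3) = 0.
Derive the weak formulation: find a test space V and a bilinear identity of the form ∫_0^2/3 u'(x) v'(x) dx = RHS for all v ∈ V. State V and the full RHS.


V = {v ∈ H^1(0, 2/3) : v(0) = 0} (test functions vanish at x = 0 where u is specified); weak form: ∫_0^2/3 u'v' dx = ∫_0^2/3 (x*(-x - 1)) v dx for all v ∈ V.

Multiply both sides by a test function v and integrate from 0 to 2/3:
  ∫_0^2/3 −u''(x) v(x) dx = ∫_0^2/3 f(x) v(x) dx.
Integrate the LHS by parts once:
  ∫_0^2/3 −u'' v dx = −[u'(x) v(x)]_0^2/3 + ∫_0^2/3 u'(x) v'(x) dx.
Thus ∫_0^2/3 u'(x) v'(x) dx = ∫_0^2/3 f(x) v(x) dx + [u'(x) v(x)]_0^2/3.
Choose V so that boundary terms are either known or forced to vanish.
Mixed BC: u(0) = 0 (Dirichlet) and u'(2/3) = 0 (Neumann). Define V = {v ∈ H^1(0, 2/3) : v(0) = 0}. Then [u' v]_0^2/3 = u'(2/3)·v(2/3) − u'(0)·0 = 0.
Weak formulation: find u (satisfying any essential BC) such that ∫_0^2/3 u'(x) v'(x) dx = ∫_0^2/3 f v dx for all v ∈ V (Dirichlet at 0 absorbed into V; the Neumann datum at x = 2/3 is zero, so no boundary term remains).
Substituting f(x) = x*(-x - 1), the right-hand side is ∫_0^2/3 (x*(-x - 1)) v dx.


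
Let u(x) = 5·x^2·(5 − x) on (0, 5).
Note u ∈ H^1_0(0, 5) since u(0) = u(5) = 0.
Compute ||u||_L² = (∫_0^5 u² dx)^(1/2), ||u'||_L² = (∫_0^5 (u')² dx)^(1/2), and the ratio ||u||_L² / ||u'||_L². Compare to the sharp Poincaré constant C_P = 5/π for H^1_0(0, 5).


||u||_L² / ||u'||_L² = 5*sqrt(14)/14 < C_P = 5/π.

u(x) = 5·x^2·(5 − x), so u'(x) = 5*x*(10 - 3*x).
u(x) = 5·x^2·(5 − x) vanishes at x = 0 and x = 5, so u ∈ H^1_0(0, 5). Differentiate via the product rule and integrate the resulting polynomials term by term.
  ∫_0^5 u² dx = ∫_0^5 (25*x^6 - 250*x^5 + 625*x^4) dx. Term by term:
    ∫_0^5 25*x^6 dx = 1953125/7;  ∫_0^5 -250*x^5 dx = -1953125/3;  ∫_0^5 625*x^4 dx = 390625.
  Sum: 1953125/7 − 1953125/3 + 390625 = 390625/21.
  ∫_0^5 (u')² dx = ∫_0^5 (225*x^4 - 1500*x^3 + 2500*x^2) dx. Term by term:
    ∫_0^5 225*x^4 dx = 140625;  ∫_0^5 -1500*x^3 dx = -234375;  ∫_0^5 2500*x^2 dx = 312500/3.
  Sum: 140625 − 234375 + 312500/3 = 31250/3.
∫_0^5 u² dx = 390625/21, so ||u||_L² = 625*sqrt(21)/21.
∫_0^5 (u')² dx = 31250/3, so ||u'||_L² = 125*sqrt(6)/3.
Ratio ||u||_L² / ||u'||_L² = 5*sqrt(14)/14.
Sharp Poincaré constant on H^1_0(0, 5) is C_P = L/π = 5/π, achieved by sin(π/5·x).
A polynomial bump cannot attain the sharp Poincaré constant (only the first sine eigenfunction does), so the ratio is strictly less than C_P, consistent with ||u||_L² ≤ C_P ||u'||_L².


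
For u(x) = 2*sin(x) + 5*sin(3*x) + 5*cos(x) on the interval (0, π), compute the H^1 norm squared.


||u||_{H^1(0,π)}^2 = 154*π

u'(x) = -5*sin(x) + 2*cos(x) + 15*cos(3*x).
Expand u² and (u')² and integrate term by term on (0, π), using: for integers n ≥ 1, ∫_0^π sin²(nx) dx = ∫_0^π cos²(nx) dx = π/2; for n ≠ n', ∫_0^π sin(nx)sin(n'x) dx = ∫_0^π cos(nx)cos(n'x) dx = 0; and by product-to-sum, ∫_0^π sin(nx)cos(n'x) dx = ½∫_0^π [sin((n+n')x) + sin((n−n')x)] dx, which is 0 when n+n' is even and 2n/(n²−n'²) when n+n' is odd (it need not vanish on (0, π)).
  u² squared terms: (2)²·∫sin(x)² dx = 4·π/2 = 2*π;  (5)²·∫cos(x)² dx = 25·π/2 = 25*π/2;  (5)²·∫sin(3x)² dx = 25·π/2 = 25*π/2.
  u² cross terms: 2·(2)·(5)·∫sin(x)·cos(x) dx = 20·(0) = 0;  2·(2)·(5)·∫sin(x)·sin(3x) dx = 20·(0) = 0;  2·(5)·(5)·∫cos(x)·sin(3x) dx = 50·(0) = 0.
  So ∫_0^π u² dx = 2*π + 25*π/2 + 25*π/2 + 0 + 0 + 0 = 27*π.
  (u')² squared terms: (-5)²·∫sin(x)² dx = 25·π/2 = 25*π/2;  (2)²·∫cos(x)² dx = 4·π/2 = 2*π;  (15)²·∫cos(3x)² dx = 225·π/2 = 225*π/2.
  (u')² cross terms: 2·(-5)·(2)·∫sin(x)·cos(x) dx = -20·(0) = 0;  2·(-5)·(15)·∫sin(x)·cos(3x) dx = -150·(0) = 0;  2·(2)·(15)·∫cos(x)·cos(3x) dx = 60·(0) = 0.
  So ∫_0^π (u')² dx = 25*π/2 + 2*π + 225*π/2 + 0 + 0 + 0 = 127*π.
||u||_{H^1}^2 = (27*π) + (127*π) = 154*π.


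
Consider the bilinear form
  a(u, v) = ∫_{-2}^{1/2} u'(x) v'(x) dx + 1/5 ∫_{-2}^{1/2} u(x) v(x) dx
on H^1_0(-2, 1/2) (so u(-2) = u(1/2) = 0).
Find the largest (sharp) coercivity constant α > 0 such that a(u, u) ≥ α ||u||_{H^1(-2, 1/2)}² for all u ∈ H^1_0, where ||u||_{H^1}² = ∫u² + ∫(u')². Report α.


α = (5 + 4*π^2)/(25 + 4*π^2)

Coercivity of a(·,·) on H^1_0(-2, 1/2) means a(u, u) ≥ α ||u||_{H^1}² for every u ∈ H^1_0.
The interval has length L = 5/2, and Poincaré/coercivity depend only on L. Here a(u, u) = ∫(u')² + (1/5)·∫u².
Here 0 < c = 1/5 < 1. The condition a(u,u) ≥ α||u||_{H^1}² reads (1−α)∫(u')² ≥ (α−c)∫u². Any admissible α is ≤ 1 (rapidly oscillating u have ∫u²/∫(u')² → 0), and α = 1 would force 0 ≥ (1−c)∫u², impossible since c < 1; so 1−α > 0. By the sharp Poincaré inequality on H^1_0 of an interval of length L, ∫(u')² ≥ (π/L)²∫u² with equality for the first sine mode sin(π(x−x₀)/L) (x₀ the left endpoint), so the inequality holds for all u iff (1−α)(π/L)² ≥ α − c, i.e. α ≤ ((π/L)² + c)/((π/L)² + 1) = (1 + c(L/π)²)/(1 + (L/π)²). With (π/L)² = 4*π^2/25 and c = 1/5, the largest admissible constant is α = ((π/L)² + c)/((π/L)² + 1).
Simplifying, α = (5 + 4*π^2)/(25 + 4*π^2).


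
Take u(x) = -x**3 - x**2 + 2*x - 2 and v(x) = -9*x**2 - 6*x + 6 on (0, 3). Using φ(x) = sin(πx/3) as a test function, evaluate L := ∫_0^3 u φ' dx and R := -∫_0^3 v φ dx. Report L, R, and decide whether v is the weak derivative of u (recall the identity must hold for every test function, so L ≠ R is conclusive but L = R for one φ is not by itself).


LHS = -324/π^3 + 87/π, RHS = -972/π^3 + 261/π. No, v is not the weak derivative of u.

u(x) = -x**3 - x**2 + 2*x - 2, classical derivative u'(x) = -3*x**2 - 2*x + 2.
φ(x) = sin(πx/3), so φ'(x) = π*cos(π*x/3)/3.
Note φ(0) = φ(3) = 0, so the boundary term u·φ vanishes.
LHS = ∫_0^3 u(x) φ'(x) dx = ∫_0^3 (-π*x^3*cos(π*x/3)/3 - π*x^2*cos(π*x/3)/3 + 2*π*x*cos(π*x/3)/3 - 2*π*cos(π*x/3)/3) dx. Term by term:
  ∫_0^3 -2*π*cos(π*x/3)/3 dx = 0;  ∫_0^3 -π*x^2*cos(π*x/3)/3 dx = 18/π;  ∫_0^3 -π*x^3*cos(π*x/3)/3 dx = -324/π^3 + 81/π;
  ∫_0^3 2*π*x*cos(π*x/3)/3 dx = -12/π.
Sum: 0 + 18/π + -324/π^3 + 81/π − 12/π = -324/π^3 + 87/π.
So LHS = -324/π^3 + 87/π.
∫_0^3 v(x) φ(x) dx = ∫_0^3 (-9*x^2*sin(π*x/3) - 6*x*sin(π*x/3) + 6*sin(π*x/3)) dx. Term by term:
  ∫_0^3 6*sin(π*x/3) dx = 36/π;  ∫_0^3 -9*x^2*sin(π*x/3) dx = -243/π + 972/π^3;  ∫_0^3 -6*x*sin(π*x/3) dx = -54/π.
Sum: 36/π + -243/π + 972/π^3 − 54/π = -261/π + 972/π^3.
So RHS = -∫_0^3 v(x) φ(x) dx = -972/π^3 + 261/π.
LHS − RHS = -174/π + 648/π^3 ≠ 0, so the identity fails.
(For a valid weak derivative the identity must hold for EVERY test function, in particular this one. The failure shows v is NOT the weak derivative of u.)
Correct weak derivative would be u'(x) = -3*x**2 - 2*x + 2.


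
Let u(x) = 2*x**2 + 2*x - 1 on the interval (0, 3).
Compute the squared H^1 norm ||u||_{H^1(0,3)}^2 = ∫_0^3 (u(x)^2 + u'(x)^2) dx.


||u||_{H^1}^2 = 2847/5

The H^1 norm (squared) on an interval (0, L) is
  ||u||_{H^1}^2 = ∫_0^L u(x)^2 dx + ∫_0^L u'(x)^2 dx.
Compute u'(x) = 4*x + 2.
Then u(x)^2 = 4*x**4 + 8*x**3 - 4*x + 1 and u'(x)^2 = 16*x**2 + 16*x + 4.
Integrate each monomial from 0 to 3 using ∫_0^3 c·x^n dx = c·3^(n+1)/(n+1):
  ∫_0^3 u(x)^2 dx = ∫_0^3 (4*x^4 + 8*x^3 - 4*x + 1) dx. Term by term:
    ∫_0^3 4*x^4 dx = 972/5;  ∫_0^3 8*x^3 dx = 162;  ∫_0^3 -4*x dx = -18;
    ∫_0^3 1 dx = 3.
  Sum: 972/5 + 162 − 18 + 3 = 1707/5.
  ∫_0^3 u'(x)^2 dx = ∫_0^3 (16*x^2 + 16*x + 4) dx. Term by term:
    ∫_0^3 16*x^2 dx = 144;  ∫_0^3 16*x dx = 72;  ∫_0^3 4 dx = 12.
  Sum: 144 + 72 + 12 = 228.
Adding: ||u||_{H^1}^2 = 1707/5 + 228 = 2847/5.


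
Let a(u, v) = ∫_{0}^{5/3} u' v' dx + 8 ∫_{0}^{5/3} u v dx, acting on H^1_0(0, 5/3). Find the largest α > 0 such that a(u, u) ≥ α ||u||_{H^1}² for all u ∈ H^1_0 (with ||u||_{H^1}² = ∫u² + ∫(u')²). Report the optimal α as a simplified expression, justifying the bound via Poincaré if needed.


α = 1

Coercivity of a(·,·) on H^1_0(0, 5/3) means a(u, u) ≥ α ||u||_{H^1}² for every u ∈ H^1_0.
The interval has length L = 5/3, and Poincaré/coercivity depend only on L. Here a(u, u) = ∫(u')² + (8)·∫u².
Here c = 8 ≥ 1, so a(u,u) = ∫(u')² + c∫u² ≥ ∫(u')² + ∫u² = ||u||_{H^1}², i.e. α = 1 works. No larger α is possible: a(u,u) ≥ α||u||_{H^1}² means (1−α)∫(u')² ≥ (α−c)∫u², and for the modes u_n = sin(nπ(x−x₀)/L) (x₀ the left endpoint) one has ∫u_n²/∫(u_n')² = (L/(nπ))² → 0, so a(u_n,u_n)/||u_n||_{H^1}² → 1. Hence the optimal constant is α = 1.
Therefore α = 1.


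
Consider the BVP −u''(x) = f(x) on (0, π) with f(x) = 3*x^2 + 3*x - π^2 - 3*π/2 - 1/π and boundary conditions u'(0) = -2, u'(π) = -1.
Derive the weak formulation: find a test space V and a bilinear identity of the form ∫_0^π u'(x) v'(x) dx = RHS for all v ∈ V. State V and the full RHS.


V = H^1(0, π) (v unrestricted at boundary; u is determined up to an additive constant); weak form: ∫_0^π u'v' dx = ∫_0^π (3*x^2 + 3*x - π^2 - 3*π/2 - 1/π) v dx − v(π) + 2·v(0) for all v ∈ V.

Multiply both sides by a test function v and integrate from 0 to π:
  ∫_0^π −u''(x) v(x) dx = ∫_0^π f(x) v(x) dx.
Integrate the LHS by parts once:
  ∫_0^π −u'' v dx = −[u'(x) v(x)]_0^π + ∫_0^π u'(x) v'(x) dx.
Thus ∫_0^π u'(x) v'(x) dx = ∫_0^π f(x) v(x) dx + [u'(x) v(x)]_0^π.
Choose V so that boundary terms are either known or forced to vanish.
u has inhomogeneous Neumann u'(0) = -2, u'(π) = -1. [u' v]_0^π = (-1)·v(π) − (-2)·v(0) = − v(π) + 2·v(0). Take V = H^1(0, π); boundary term becomes part of RHS.
Weak formulation: find u (satisfying any essential BC) such that ∫_0^π u'(x) v'(x) dx = ∫_0^π f v dx − v(π) + 2·v(0) for all v ∈ V (Neumann data are natural BCs: they enter the RHS as boundary terms).
Substituting f(x) = 3*x^2 + 3*x - π^2 - 3*π/2 - 1/π, the right-hand side is ∫_0^π (3*x^2 + 3*x - π^2 - 3*π/2 - 1/π) v dx − v(π) + 2·v(0).
Compatibility check (pure Neumann): taking v ≡ 1 ∈ V gives 0 = ∫_0^π f dx + (-1) − (-2), i.e. ∫_0^π f dx must equal u'(0) − u'(π) = -1. Indeed ∫_0^π (3*x^2 + 3*x - π^2 - 3*π/2 - 1/π) dx = -1, so the data are compatible. The solution is then unique only up to an additive constant (fix it e.g. by requiring ∫_0^π u dx = 0).


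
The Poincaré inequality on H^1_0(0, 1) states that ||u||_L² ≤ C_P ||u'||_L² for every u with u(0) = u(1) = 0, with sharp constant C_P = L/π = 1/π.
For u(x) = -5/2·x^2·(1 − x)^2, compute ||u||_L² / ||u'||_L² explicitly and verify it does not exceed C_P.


||u||_L² / ||u'||_L² = sqrt(3)/6 < C_P = 1/π.

u(x) = -5/2·x^2·(1 − x)^2, so u'(x) = 5*x*(x*(1 - x) - (x - 1)^2).
u(x) = -5/2·x^2·(1 − x)^2 vanishes at x = 0 and x = 1, so u ∈ H^1_0(0, 1). Differentiate via the product rule and integrate the resulting polynomials term by term.
  ∫_0^1 u² dx = ∫_0^1 (25*x^8/4 - 25*x^7 + 75*x^6/2 - 25*x^5 + 25*x^4/4) dx. Term by term:
    ∫_0^1 25*x^8/4 dx = 25/36;  ∫_0^1 -25*x^7 dx = -25/8;  ∫_0^1 75*x^6/2 dx = 75/14;
    ∫_0^1 -25*x^5 dx = -25/6;  ∫_0^1 25*x^4/4 dx = 5/4.
  Sum: 25/36 − 25/8 + 75/14 − 25/6 + 5/4 = 5/504.
  ∫_0^1 (u')² dx = ∫_0^1 (100*x^6 - 300*x^5 + 325*x^4 - 150*x^3 + 25*x^2) dx. Term by term:
    ∫_0^1 100*x^6 dx = 100/7;  ∫_0^1 -300*x^5 dx = -50;  ∫_0^1 325*x^4 dx = 65;
    ∫_0^1 -150*x^3 dx = -75/2;  ∫_0^1 25*x^2 dx = 25/3.
  Sum: 100/7 − 50 + 65 − 75/2 + 25/3 = 5/42.
∫_0^1 u² dx = 5/504, so ||u||_L² = sqrt(70)/84.
∫_0^1 (u')² dx = 5/42, so ||u'||_L² = sqrt(210)/42.
Ratio ||u||_L² / ||u'||_L² = sqrt(3)/6.
Sharp Poincaré constant on H^1_0(0, 1) is C_P = L/π = 1/π, achieved by sin(π·x).
A polynomial bump cannot attain the sharp Poincaré constant (only the first sine eigenfunction does), so the ratio is strictly less than C_P, consistent with ||u||_L² ≤ C_P ||u'||_L².


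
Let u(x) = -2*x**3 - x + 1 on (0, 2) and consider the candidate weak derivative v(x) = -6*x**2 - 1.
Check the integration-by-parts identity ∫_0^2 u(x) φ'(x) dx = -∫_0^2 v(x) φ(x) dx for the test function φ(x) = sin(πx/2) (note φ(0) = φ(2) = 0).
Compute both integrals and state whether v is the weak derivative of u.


LHS = -192/π^3 + 52/π, RHS = -192/π^3 + 52/π. Yes, v = u' weakly.

u(x) = -2*x**3 - x + 1, classical derivative u'(x) = -6*x**2 - 1.
φ(x) = sin(πx/2), so φ'(x) = π*cos(π*x/2)/2.
Note φ(0) = φ(2) = 0, so the boundary term u·φ vanishes.
LHS = ∫_0^2 u(x) φ'(x) dx = ∫_0^2 (-π*x^3*cos(π*x/2) - π*x*cos(π*x/2)/2 + π*cos(π*x/2)/2) dx. Term by term:
  ∫_0^2 π*cos(π*x/2)/2 dx = 0;  ∫_0^2 -π*x^3*cos(π*x/2) dx = -192/π^3 + 48/π;  ∫_0^2 -π*x*cos(π*x/2)/2 dx = 4/π.
Sum: 0 + -192/π^3 + 48/π + 4/π = -192/π^3 + 52/π.
So LHS = -192/π^3 + 52/π.
∫_0^2 v(x) φ(x) dx = ∫_0^2 (-6*x^2*sin(π*x/2) - sin(π*x/2)) dx. Term by term:
  ∫_0^2 -sin(π*x/2) dx = -4/π;  ∫_0^2 -6*x^2*sin(π*x/2) dx = -48/π + 192/π^3.
Sum: -4/π + -48/π + 192/π^3 = -52/π + 192/π^3.
So RHS = -∫_0^2 v(x) φ(x) dx = -192/π^3 + 52/π.
LHS = RHS, so the identity holds for this test φ.
Moreover u is smooth here and v(x) = u'(x) = -6*x**2 - 1 pointwise, so the identity holds for every test function. Hence v is the weak derivative of u.


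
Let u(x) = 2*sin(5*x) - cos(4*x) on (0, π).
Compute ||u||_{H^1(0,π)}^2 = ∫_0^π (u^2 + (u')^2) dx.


||u||_{H^1(0,π)}^2 = -680/9 + 121*π/2

u'(x) = 4*sin(4*x) + 10*cos(5*x).
Expand u² and (u')² and integrate term by term on (0, π), using: for integers n ≥ 1, ∫_0^π sin²(nx) dx = ∫_0^π cos²(nx) dx = π/2; for n ≠ n', ∫_0^π sin(nx)sin(n'x) dx = ∫_0^π cos(nx)cos(n'x) dx = 0; and by product-to-sum, ∫_0^π sin(nx)cos(n'x) dx = ½∫_0^π [sin((n+n')x) + sin((n−n')x)] dx, which is 0 when n+n' is even and 2n/(n²−n'²) when n+n' is odd (it need not vanish on (0, π)).
  u² squared terms: (-1)²·∫cos(4x)² dx = 1·π/2 = π/2;  (2)²·∫sin(5x)² dx = 4·π/2 = 2*π.
  u² cross terms: 2·(-1)·(2)·∫cos(4x)·sin(5x) dx = -4·(10/9) = -40/9.
  So ∫_0^π u² dx = π/2 + 2*π − 40/9 = -40/9 + 5*π/2.
  (u')² squared terms: (4)²·∫sin(4x)² dx = 16·π/2 = 8*π;  (10)²·∫cos(5x)² dx = 100·π/2 = 50*π.
  (u')² cross terms: 2·(4)·(10)·∫sin(4x)·cos(5x) dx = 80·(-8/9) = -640/9.
  So ∫_0^π (u')² dx = 8*π + 50*π − 640/9 = -640/9 + 58*π.
||u||_{H^1}^2 = (-40/9 + 5*π/2) + (-640/9 + 58*π) = -680/9 + 121*π/2.
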